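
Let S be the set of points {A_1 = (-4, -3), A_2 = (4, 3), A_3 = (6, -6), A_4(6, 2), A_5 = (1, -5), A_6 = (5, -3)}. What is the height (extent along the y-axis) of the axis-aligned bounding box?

max y = 3, min y = -6, so height = 9.

9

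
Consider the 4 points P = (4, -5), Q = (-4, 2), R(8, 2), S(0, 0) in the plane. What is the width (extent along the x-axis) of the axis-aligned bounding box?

max x = 8, min x = -4, so width = 12.

12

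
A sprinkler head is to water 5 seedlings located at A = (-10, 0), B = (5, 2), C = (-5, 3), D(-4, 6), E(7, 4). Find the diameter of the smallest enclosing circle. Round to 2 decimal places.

The minimum enclosing circle of a finite set is fixed by two of the points (as a diameter) or three (as a circumcircle).
The farthest pair is A–E with squared distance 305. The circle on this segment as diameter has centre (-1.5, 2) and r² = 305/4 = 76.25.
Check B: distance² to centre = 42.25 ≤ 76.25, so it lies inside.
All remaining points lie in this disk, and no smaller disk contains both endpoints, so this is the minimum enclosing circle.
Diameter = 2r = 2√(76.25) ≈ 17.46.

17.46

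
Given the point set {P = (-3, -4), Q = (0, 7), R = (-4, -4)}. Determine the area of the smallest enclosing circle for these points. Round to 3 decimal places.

107.600

Side lengths²: PQ² = 130, PR² = 1, QR² = 137.
Since QR² = 137 ≥ 130 + 1 = 131, the angle opposite QR is not acute, so the smallest enclosing circle has QR as diameter.
Centre = midpoint of QR = (-2, 1.5), r² = 137/4 = 34.25.
Area = π·r² = π·34.25 ≈ 107.600.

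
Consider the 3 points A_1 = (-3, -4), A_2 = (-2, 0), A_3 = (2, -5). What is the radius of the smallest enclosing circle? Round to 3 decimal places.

3.205

Side lengths²: A_1A_2² = 17, A_1A_3² = 26, A_2A_3² = 41.
Since A_2A_3² = 41 < 26 + 17 = 43, the triangle is acute, so the smallest enclosing circle is the circumcircle.
Circumcentre = (-5/42, -109/42), r² = 9061/882.
r = √(9061/882) ≈ 3.205.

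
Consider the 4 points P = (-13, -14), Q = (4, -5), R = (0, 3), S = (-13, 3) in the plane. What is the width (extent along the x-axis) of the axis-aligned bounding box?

max x = 4, min x = -13, so width = 17.

17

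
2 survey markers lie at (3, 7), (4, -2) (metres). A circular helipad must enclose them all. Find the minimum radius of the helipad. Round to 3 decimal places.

4.528

The smallest circle enclosing two points has them as diameter endpoints.
Centre = midpoint = (3.5, 2.5); r² = |(3, 7)−(4, -2)|²/4 = 82/4 = 20.5.
r = √(20.5) ≈ 4.528.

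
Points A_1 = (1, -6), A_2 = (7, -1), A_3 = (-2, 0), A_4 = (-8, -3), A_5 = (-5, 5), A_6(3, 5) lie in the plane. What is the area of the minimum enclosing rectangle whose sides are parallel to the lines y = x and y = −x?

In coordinates u = x + y, v = x − y the rectangle is axis-aligned; the map (x,y)→(u,v) scales areas by 2.
u-values: -5, 6, -2, -11, 0, 8; range = 8 − (-11) = 19.
v-values: 7, 8, -2, -5, -10, -2; range = 8 − (-10) = 18.
Area = (19 × 18) / 2 = 171.

171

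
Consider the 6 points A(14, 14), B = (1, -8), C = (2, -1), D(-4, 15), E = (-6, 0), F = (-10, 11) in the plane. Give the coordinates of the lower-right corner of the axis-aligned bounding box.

(14, -8)

x-range [-10, 14], y-range [-8, 15].
The lower-right corner is (14, -8).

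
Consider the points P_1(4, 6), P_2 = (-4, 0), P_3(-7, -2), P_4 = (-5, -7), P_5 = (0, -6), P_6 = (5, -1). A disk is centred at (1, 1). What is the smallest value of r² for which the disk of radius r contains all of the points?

100

The required radius is the distance from (1, 1) to the farthest point.
Squared distances: 34, 26, 73, 100, 50, 20.
Maximum is 100, attained at P_4.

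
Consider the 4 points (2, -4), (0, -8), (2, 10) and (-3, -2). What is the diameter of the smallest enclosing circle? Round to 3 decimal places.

18.111

A smallest enclosing disk is always determined by at most three of the input points on its boundary.
The farthest pair is (0, -8)–(2, 10) with squared distance 328. The circle on this segment as diameter has centre (1, 1) and r² = 328/4 = 82.
Check (2, -4): distance² to centre = 26 ≤ 82, so it lies inside.
All remaining points lie in this disk, and no smaller disk contains both endpoints, so this is the minimum enclosing circle.
Diameter = 2r = 2√82 ≈ 18.111.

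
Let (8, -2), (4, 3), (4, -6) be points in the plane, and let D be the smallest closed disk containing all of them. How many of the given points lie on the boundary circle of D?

2

Call the three points A, B, C in the order given.
Side lengths²: AB² = 41, AC² = 32, BC² = 81.
Since BC² = 81 ≥ 41 + 32 = 73, the angle opposite BC is not acute, so the smallest enclosing circle has BC as diameter.
Centre = midpoint of BC = (4, -1.5), r² = 81/4 = 20.25.
The points at distance exactly r from the centre are (4, 3), (4, -6) — 2 points.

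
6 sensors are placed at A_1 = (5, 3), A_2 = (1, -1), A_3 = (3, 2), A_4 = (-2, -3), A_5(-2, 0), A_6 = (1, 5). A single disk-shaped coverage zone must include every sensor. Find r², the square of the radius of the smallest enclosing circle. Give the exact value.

31025/1444

The minimum enclosing circle of a finite set is fixed by two of the points (as a diameter) or three (as a circumcircle).
The minimum enclosing circle is determined by three boundary points: A_1, A_4, A_6.
Their circumcentre is (45/38, 7/19) with r² = 31025/1444.
The farthest remaining point A_5 is at distance² 14837/1444 ≤ 31025/1444.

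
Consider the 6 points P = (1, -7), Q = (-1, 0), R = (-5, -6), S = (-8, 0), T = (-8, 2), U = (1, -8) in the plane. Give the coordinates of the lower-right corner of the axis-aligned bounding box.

x-range [-8, 1], y-range [-8, 2].
The lower-right corner is (1, -8).

(1, -8)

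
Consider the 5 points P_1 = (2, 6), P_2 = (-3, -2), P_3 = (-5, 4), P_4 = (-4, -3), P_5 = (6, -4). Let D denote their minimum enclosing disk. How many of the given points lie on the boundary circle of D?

2

A smallest enclosing disk is always determined by at most three of the input points on its boundary.
The farthest pair is P_3–P_5 with squared distance 185. The circle on this segment as diameter has centre (0.5, 0) and r² = 185/4 = 46.25.
Check P_1: distance² to centre = 38.25 ≤ 46.25, so it lies inside.
All remaining points lie in this disk, and no smaller disk contains both endpoints, so this is the minimum enclosing circle.
The points at distance exactly r from the centre are P_3, P_5 — 2 points.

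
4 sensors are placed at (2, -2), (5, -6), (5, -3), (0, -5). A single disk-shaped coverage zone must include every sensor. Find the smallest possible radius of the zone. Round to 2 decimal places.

The minimum enclosing circle of a finite set is fixed by two of the points (as a diameter) or three (as a circumcircle).
The minimum enclosing circle is determined by three boundary points: (5, -6), (5, -3), (0, -5).
Their circumcentre is (2.7, -4.5) with r² = 7.54.
The farthest remaining point (2, -2) is at distance² 6.74 ≤ 7.54.
r = √(7.54) ≈ 2.75.

2.75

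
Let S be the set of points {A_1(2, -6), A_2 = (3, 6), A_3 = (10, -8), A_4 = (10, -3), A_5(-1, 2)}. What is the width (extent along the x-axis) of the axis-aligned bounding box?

11

max x = 10, min x = -1, so width = 11.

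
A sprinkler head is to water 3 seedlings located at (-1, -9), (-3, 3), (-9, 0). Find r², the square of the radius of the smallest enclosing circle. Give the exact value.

Call the three points A, B, C in the order given.
Side lengths²: AB² = 148, AC² = 145, BC² = 45.
Since AB² = 148 < 145 + 45 = 190, the triangle is acute, so the smallest enclosing circle is the circumcircle.
Circumcentre = (-47/13, -85/26), r² = 26825/676.

26825/676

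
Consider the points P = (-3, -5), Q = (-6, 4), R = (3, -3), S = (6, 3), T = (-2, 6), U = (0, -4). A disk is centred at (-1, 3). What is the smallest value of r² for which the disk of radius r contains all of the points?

The required radius is the distance from (-1, 3) to the farthest point.
Squared distances: 68, 26, 52, 49, 10, 50.
Maximum is 68, attained at P.

68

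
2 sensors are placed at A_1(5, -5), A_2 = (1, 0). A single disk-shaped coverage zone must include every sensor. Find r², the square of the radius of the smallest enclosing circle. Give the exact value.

10.25

The smallest circle enclosing two points has them as diameter endpoints.
Centre = midpoint = (3, -2.5); r² = |A_1A_2|²/4 = 41/4 = 10.25.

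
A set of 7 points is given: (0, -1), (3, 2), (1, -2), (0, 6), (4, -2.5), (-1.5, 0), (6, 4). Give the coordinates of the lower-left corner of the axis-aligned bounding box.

(-1.5, -2.5)

x-range [-1.5, 6], y-range [-2.5, 6].
The lower-left corner is (-1.5, -2.5).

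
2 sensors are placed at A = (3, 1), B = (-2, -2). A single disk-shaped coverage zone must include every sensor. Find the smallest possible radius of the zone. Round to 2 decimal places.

2.92

The smallest circle enclosing two points has them as diameter endpoints.
Centre = midpoint = (0.5, -0.5); r² = |AB|²/4 = 34/4 = 8.5.
r = √(8.5) ≈ 2.92.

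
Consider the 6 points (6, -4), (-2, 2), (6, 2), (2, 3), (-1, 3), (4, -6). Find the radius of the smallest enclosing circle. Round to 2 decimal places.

The minimum enclosing circle is determined by three boundary points: (6, 2), (-1, 3), (4, -6).
Their circumcentre is (57/29, -36/29) with r² = 22525/841.
The farthest remaining point (-2, 2) is at distance² 22061/841 ≤ 22525/841.
r = √(22525/841) ≈ 5.18.

5.18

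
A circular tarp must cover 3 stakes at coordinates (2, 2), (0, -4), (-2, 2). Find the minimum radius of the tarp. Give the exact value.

10/3

Call the three points A, B, C in the order given.
Side lengths²: AB² = 40, AC² = 16, BC² = 40.
Since BC² = 40 < 40 + 16 = 56, the triangle is acute, so the smallest enclosing circle is the circumcircle.
Circumcentre = (0, -2/3), r² = 100/9.
r = √(100/9) = 10/3.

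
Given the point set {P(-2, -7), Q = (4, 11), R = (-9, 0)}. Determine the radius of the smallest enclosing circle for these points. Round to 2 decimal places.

9.52

Side lengths²: PQ² = 360, PR² = 98, QR² = 290.
Since PQ² = 360 < 290 + 98 = 388, the triangle is acute, so the smallest enclosing circle is the circumcircle.
Circumcentre = (0.25, 2.25), r² = 90.625.
r = √(90.625) ≈ 9.52.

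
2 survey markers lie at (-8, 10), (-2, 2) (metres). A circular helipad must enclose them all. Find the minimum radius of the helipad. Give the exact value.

The smallest circle enclosing two points has them as diameter endpoints.
Centre = midpoint = (-5, 6); r² = |(-8, 10)−(-2, 2)|²/4 = 100/4 = 25.
r = √25 = 5.

5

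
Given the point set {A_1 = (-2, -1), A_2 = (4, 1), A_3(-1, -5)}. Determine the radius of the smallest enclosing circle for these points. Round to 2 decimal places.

Side lengths²: A_1A_2² = 40, A_1A_3² = 17, A_2A_3² = 61.
Since A_2A_3² = 61 ≥ 40 + 17 = 57, the angle opposite A_2A_3 is not acute, so the smallest enclosing circle has A_2A_3 as diameter.
Centre = midpoint of A_2A_3 = (1.5, -2), r² = 61/4 = 15.25.
r = √(15.25) ≈ 3.91.

3.91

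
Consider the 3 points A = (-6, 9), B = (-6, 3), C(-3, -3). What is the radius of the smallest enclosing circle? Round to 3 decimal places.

6.185

Side lengths²: AB² = 36, AC² = 153, BC² = 45.
Since AC² = 153 ≥ 45 + 36 = 81, the angle opposite AC is not acute, so the smallest enclosing circle has AC as diameter.
Centre = midpoint of AC = (-4.5, 3), r² = 153/4 = 38.25.
r = √(38.25) ≈ 6.185.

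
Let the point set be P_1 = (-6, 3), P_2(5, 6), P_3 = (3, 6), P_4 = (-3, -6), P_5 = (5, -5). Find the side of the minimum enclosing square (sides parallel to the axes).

12

The bounding box has width 11 and height 12.
An axis-aligned square enclosing the set must have side ≥ max(width, height).
So the minimum side is max(11, 12) = 12.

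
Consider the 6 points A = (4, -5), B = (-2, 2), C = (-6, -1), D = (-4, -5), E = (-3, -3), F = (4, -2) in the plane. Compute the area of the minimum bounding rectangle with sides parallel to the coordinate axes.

70

x ranges over [-6, 4], width 10.
y ranges over [-5, 2], height 7.
Area = 10 × 7 = 70.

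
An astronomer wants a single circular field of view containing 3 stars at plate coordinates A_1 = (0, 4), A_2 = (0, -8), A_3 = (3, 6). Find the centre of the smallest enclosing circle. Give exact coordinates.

Side lengths²: A_1A_2² = 144, A_1A_3² = 13, A_2A_3² = 205.
Since A_2A_3² = 205 ≥ 144 + 13 = 157, the angle opposite A_2A_3 is not acute, so the smallest enclosing circle has A_2A_3 as diameter.
Centre = midpoint of A_2A_3 = (1.5, -1), r² = 205/4 = 51.25.
Centre = (1.5, -1).

(1.5, -1)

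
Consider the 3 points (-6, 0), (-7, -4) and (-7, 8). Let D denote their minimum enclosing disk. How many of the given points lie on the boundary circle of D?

2

Call the three points A, B, C in the order given.
Side lengths²: AB² = 17, AC² = 65, BC² = 144.
Since BC² = 144 ≥ 65 + 17 = 82, the angle opposite BC is not acute, so the smallest enclosing circle has BC as diameter.
Centre = midpoint of BC = (-7, 2), r² = 144/4 = 36.
The points at distance exactly r from the centre are (-7, -4), (-7, 8) — 2 points.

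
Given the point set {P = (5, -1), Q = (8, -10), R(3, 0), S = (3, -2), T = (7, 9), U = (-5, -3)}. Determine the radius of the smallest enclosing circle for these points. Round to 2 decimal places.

9.93

The minimum enclosing circle is determined by three boundary points: Q, T, U.
Their circumcentre is (4.65, -0.65) with r² = 98.645.
The farthest remaining point S is at distance² 4.545 ≤ 98.645.
r = √(98.645) ≈ 9.93.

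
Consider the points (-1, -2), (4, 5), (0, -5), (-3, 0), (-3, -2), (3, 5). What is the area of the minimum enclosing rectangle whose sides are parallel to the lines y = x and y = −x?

In coordinates u = x + y, v = x − y the rectangle is axis-aligned; the map (x,y)→(u,v) scales areas by 2.
u-values: -3, 9, -5, -3, -5, 8; range = 9 − (-5) = 14.
v-values: 1, -1, 5, -3, -1, -2; range = 5 − (-3) = 8.
Area = (14 × 8) / 2 = 56.

56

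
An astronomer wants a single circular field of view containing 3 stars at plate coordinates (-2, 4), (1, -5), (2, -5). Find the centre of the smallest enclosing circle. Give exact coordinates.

(0, -0.5)

Call the three points A, B, C in the order given.
Side lengths²: AB² = 90, AC² = 97, BC² = 1.
Since AC² = 97 ≥ 90 + 1 = 91, the angle opposite AC is not acute, so the smallest enclosing circle has AC as diameter.
Centre = midpoint of AC = (0, -0.5), r² = 97/4 = 24.25.
Centre = (0, -0.5).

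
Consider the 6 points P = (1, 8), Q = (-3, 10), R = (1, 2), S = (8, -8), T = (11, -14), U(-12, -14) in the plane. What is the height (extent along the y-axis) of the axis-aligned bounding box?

24

max y = 10, min y = -14, so height = 24.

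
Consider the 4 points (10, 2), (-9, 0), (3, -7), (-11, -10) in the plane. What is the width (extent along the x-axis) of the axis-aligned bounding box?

max x = 10, min x = -11, so width = 21.

21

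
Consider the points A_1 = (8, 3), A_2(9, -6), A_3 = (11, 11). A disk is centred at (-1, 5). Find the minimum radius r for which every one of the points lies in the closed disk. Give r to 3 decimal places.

The required radius is the distance from (-1, 5) to the farthest point.
Squared distances: 85, 221, 180.
Maximum is 221, attained at A_2.
r = √221 ≈ 14.866.

14.866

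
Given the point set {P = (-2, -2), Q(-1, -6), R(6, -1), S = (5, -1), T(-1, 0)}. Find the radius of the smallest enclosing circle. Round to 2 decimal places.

4.34

By Welzl's lemma the MEC is supported by two points (diametrically opposite) or three points (on a circumcircle).
The minimum enclosing circle is determined by three boundary points: Q, R, T.
Their circumcentre is (15/7, -3) with r² = 925/49.
The farthest remaining point P is at distance² 890/49 ≤ 925/49.
r = √(925/49) ≈ 4.34.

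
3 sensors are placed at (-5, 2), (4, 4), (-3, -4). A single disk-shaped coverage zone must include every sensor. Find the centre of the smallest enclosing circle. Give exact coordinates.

(5/58, 21/58)

Call the three points A, B, C in the order given.
Side lengths²: AB² = 85, AC² = 40, BC² = 113.
Since BC² = 113 < 85 + 40 = 125, the triangle is acute, so the smallest enclosing circle is the circumcircle.
Circumcentre = (5/58, 21/58), r² = 48025/1682.
Centre = (5/58, 21/58).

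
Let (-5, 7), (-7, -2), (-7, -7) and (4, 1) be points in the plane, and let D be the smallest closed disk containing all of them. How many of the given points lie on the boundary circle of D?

The minimum enclosing circle of a finite set is fixed by two of the points (as a diameter) or three (as a circumcircle).
The minimum enclosing circle is determined by three boundary points: (-5, 7), (-7, -7), (4, 1).
Their circumcentre is (-157/46, -17/46) with r² = 60125/1058.
The farthest remaining point (-7, -2) is at distance² 16425/1058 ≤ 60125/1058.
The points at distance exactly r from the centre are (-5, 7), (-7, -7), (4, 1) — 3 points.

3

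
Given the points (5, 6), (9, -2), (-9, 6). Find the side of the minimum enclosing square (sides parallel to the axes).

The bounding box has width 18 and height 8.
An axis-aligned square enclosing the set must have side ≥ max(width, height).
So the minimum side is max(18, 8) = 18.

18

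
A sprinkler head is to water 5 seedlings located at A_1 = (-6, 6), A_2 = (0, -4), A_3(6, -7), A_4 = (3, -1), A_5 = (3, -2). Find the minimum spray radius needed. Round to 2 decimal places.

The minimum enclosing circle of a finite set is fixed by two of the points (as a diameter) or three (as a circumcircle).
The farthest pair is A_1–A_3 with squared distance 313. The circle on this segment as diameter has centre (0, -0.5) and r² = 313/4 = 78.25.
Check A_2: distance² to centre = 12.25 ≤ 78.25, so it lies inside.
All remaining points lie in this disk, and no smaller disk contains both endpoints, so this is the minimum enclosing circle.
r = √(78.25) ≈ 8.85.

8.85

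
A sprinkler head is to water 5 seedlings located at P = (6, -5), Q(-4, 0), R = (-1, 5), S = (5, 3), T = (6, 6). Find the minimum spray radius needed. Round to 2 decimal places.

The minimum enclosing circle is determined by three boundary points: P, Q, T.
Their circumcentre is (2.5, 0.5) with r² = 42.5.
The farthest remaining point R is at distance² 32.5 ≤ 42.5.
r = √(42.5) ≈ 6.52.

6.52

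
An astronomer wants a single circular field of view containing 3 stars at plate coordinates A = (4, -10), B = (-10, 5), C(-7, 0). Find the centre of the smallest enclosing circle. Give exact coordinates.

Side lengths²: AB² = 421, AC² = 221, BC² = 34.
Since AB² = 421 ≥ 221 + 34 = 255, the angle opposite AB is not acute, so the smallest enclosing circle has AB as diameter.
Centre = midpoint of AB = (-3, -2.5), r² = 421/4 = 105.25.
Centre = (-3, -2.5).

(-3, -2.5)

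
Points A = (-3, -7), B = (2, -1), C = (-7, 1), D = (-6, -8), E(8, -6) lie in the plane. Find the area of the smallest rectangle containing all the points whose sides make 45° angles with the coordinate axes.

In coordinates u = x + y, v = x − y the rectangle is axis-aligned; the map (x,y)→(u,v) scales areas by 2.
u-values: -10, 1, -6, -14, 2; range = 2 − (-14) = 16.
v-values: 4, 3, -8, 2, 14; range = 14 − (-8) = 22.
Area = (16 × 22) / 2 = 176.

176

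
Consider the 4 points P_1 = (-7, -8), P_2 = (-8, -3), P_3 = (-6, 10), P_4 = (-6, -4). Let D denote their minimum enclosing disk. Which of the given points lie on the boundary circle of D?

The minimum enclosing circle of a finite set is fixed by two of the points (as a diameter) or three (as a circumcircle).
The farthest pair is P_1–P_3 with squared distance 325. The circle on this segment as diameter has centre (-6.5, 1) and r² = 325/4 = 81.25.
Check P_2: distance² to centre = 18.25 ≤ 81.25, so it lies inside.
All remaining points lie in this disk, and no smaller disk contains both endpoints, so this is the minimum enclosing circle.
The points at distance exactly r from the centre are P_1, P_3 — 2 points.

P_1, P_3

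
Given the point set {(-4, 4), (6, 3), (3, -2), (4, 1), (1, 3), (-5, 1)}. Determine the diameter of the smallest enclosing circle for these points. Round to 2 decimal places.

The farthest pair is (6, 3)–(-5, 1) with squared distance 125. The circle on this segment as diameter has centre (0.5, 2) and r² = 125/4 = 31.25.
Check (-4, 4): distance² to centre = 24.25 ≤ 31.25, so it lies inside.
All remaining points lie in this disk, and no smaller disk contains both endpoints, so this is the minimum enclosing circle.
Diameter = 2r = 2√(31.25) ≈ 11.18.

11.18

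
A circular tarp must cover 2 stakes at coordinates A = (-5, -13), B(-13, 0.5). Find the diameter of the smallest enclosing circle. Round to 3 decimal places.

The smallest circle enclosing two points has them as diameter endpoints.
Centre = midpoint = (-9, -6.25); r² = |AB|²/4 = 246.25/4 = 61.5625.
Diameter = 2r = 2√(61.5625) ≈ 15.692.

15.692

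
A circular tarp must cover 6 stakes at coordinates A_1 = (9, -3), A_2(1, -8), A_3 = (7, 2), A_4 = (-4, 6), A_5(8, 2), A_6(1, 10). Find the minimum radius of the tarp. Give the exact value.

9

The minimum enclosing circle of a finite set is fixed by two of the points (as a diameter) or three (as a circumcircle).
The farthest pair is A_2–A_6 with squared distance 324. The circle on this segment as diameter has centre (1, 1) and r² = 324/4 = 81.
Check A_1: distance² to centre = 80 ≤ 81, so it lies inside.
All remaining points lie in this disk, and no smaller disk contains both endpoints, so this is the minimum enclosing circle.
r = √81 = 9.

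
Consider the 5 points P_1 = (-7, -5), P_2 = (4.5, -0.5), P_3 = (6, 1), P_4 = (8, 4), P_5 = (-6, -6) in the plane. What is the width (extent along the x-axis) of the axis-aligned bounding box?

max x = 8, min x = -7, so width = 15.

15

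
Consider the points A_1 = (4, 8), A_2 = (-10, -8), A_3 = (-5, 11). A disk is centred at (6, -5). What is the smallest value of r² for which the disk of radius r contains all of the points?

377

The required radius is the distance from (6, -5) to the farthest point.
Squared distances: 173, 265, 377.
Maximum is 377, attained at A_3.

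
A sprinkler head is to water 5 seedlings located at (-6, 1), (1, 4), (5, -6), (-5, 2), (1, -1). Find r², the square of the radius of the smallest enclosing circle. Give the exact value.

71485/1681

The minimum enclosing circle is determined by three boundary points: (-6, 1), (1, 4), (5, -6).
Their circumcentre is (-17/41, -97/41) with r² = 71485/1681.
The farthest remaining point (-5, 2) is at distance² 67385/1681 ≤ 71485/1681.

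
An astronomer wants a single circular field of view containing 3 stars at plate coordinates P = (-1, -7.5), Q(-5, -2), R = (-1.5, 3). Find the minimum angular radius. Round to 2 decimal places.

5.26

Side lengths²: PQ² = 46.25, PR² = 110.5, QR² = 37.25.
Since PR² = 110.5 ≥ 46.25 + 37.25 = 83.5, the angle opposite PR is not acute, so the smallest enclosing circle has PR as diameter.
Centre = midpoint of PR = (-1.25, -2.25), r² = 110.5/4 = 27.625.
r = √(27.625) ≈ 5.26.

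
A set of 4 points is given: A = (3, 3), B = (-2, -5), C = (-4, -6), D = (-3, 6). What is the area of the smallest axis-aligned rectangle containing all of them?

x ranges over [-4, 3], width 7.
y ranges over [-6, 6], height 12.
Area = 7 × 12 = 84.

84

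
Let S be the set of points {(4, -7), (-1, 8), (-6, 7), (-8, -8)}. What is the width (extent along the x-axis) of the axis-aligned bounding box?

max x = 4, min x = -8, so width = 12.

12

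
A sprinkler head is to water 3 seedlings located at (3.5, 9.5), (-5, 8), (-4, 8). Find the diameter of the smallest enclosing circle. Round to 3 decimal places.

Call the three points A, B, C in the order given.
Side lengths²: AB² = 74.5, AC² = 58.5, BC² = 1.
Since AB² = 74.5 ≥ 58.5 + 1 = 59.5, the angle opposite AB is not acute, so the smallest enclosing circle has AB as diameter.
Centre = midpoint of AB = (-0.75, 8.75), r² = 74.5/4 = 18.625.
Diameter = 2r = 2√(18.625) ≈ 8.631.

8.631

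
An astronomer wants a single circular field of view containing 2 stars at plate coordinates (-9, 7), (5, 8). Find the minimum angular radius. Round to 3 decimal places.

7.018

The smallest circle enclosing two points has them as diameter endpoints.
Centre = midpoint = (-2, 7.5); r² = |(-9, 7)−(5, 8)|²/4 = 197/4 = 49.25.
r = √(49.25) ≈ 7.018.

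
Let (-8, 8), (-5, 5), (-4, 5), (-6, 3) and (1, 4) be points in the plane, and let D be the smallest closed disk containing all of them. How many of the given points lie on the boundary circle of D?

The farthest pair is (-8, 8)–(1, 4) with squared distance 97. The circle on this segment as diameter has centre (-3.5, 6) and r² = 97/4 = 24.25.
Check (-5, 5): distance² to centre = 3.25 ≤ 24.25, so it lies inside.
All remaining points lie in this disk, and no smaller disk contains both endpoints, so this is the minimum enclosing circle.
The points at distance exactly r from the centre are (-8, 8), (1, 4) — 2 points.

2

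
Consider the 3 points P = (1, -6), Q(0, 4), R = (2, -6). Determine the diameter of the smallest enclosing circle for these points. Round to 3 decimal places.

10.198

Side lengths²: PQ² = 101, PR² = 1, QR² = 104.
Since QR² = 104 ≥ 101 + 1 = 102, the angle opposite QR is not acute, so the smallest enclosing circle has QR as diameter.
Centre = midpoint of QR = (1, -1), r² = 104/4 = 26.
Diameter = 2r = 2√26 ≈ 10.198.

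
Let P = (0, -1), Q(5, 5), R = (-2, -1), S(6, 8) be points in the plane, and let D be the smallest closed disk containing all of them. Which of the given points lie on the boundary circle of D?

R, S

The farthest pair is R–S with squared distance 145. The circle on this segment as diameter has centre (2, 3.5) and r² = 145/4 = 36.25.
Check P: distance² to centre = 24.25 ≤ 36.25, so it lies inside.
All remaining points lie in this disk, and no smaller disk contains both endpoints, so this is the minimum enclosing circle.
The points at distance exactly r from the centre are R, S — 2 points.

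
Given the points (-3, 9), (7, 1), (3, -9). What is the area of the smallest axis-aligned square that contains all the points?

324

The bounding box has width 10 and height 18.
An axis-aligned square enclosing the set must have side ≥ max(width, height).
So the minimum side is max(10, 18) = 18.
Area = 18² = 324.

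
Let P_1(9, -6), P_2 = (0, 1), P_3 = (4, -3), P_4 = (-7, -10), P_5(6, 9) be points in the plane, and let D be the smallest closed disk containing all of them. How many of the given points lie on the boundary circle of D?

2

A smallest enclosing disk is always determined by at most three of the input points on its boundary.
The farthest pair is P_4–P_5 with squared distance 530. The circle on this segment as diameter has centre (-0.5, -0.5) and r² = 530/4 = 132.5.
Check P_1: distance² to centre = 120.5 ≤ 132.5, so it lies inside.
All remaining points lie in this disk, and no smaller disk contains both endpoints, so this is the minimum enclosing circle.
The points at distance exactly r from the centre are P_4, P_5 — 2 points.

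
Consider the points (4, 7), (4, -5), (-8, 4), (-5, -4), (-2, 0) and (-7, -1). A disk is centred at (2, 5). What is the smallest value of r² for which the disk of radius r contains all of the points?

130

The required radius is the distance from (2, 5) to the farthest point.
Squared distances: 8, 104, 101, 130, 41, 117.
Maximum is 130, attained at (-5, -4).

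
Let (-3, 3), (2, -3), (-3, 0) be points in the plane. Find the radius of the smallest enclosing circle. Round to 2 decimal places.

Call the three points A, B, C in the order given.
Side lengths²: AB² = 61, AC² = 9, BC² = 34.
Since AB² = 61 ≥ 34 + 9 = 43, the angle opposite AB is not acute, so the smallest enclosing circle has AB as diameter.
Centre = midpoint of AB = (-0.5, 0), r² = 61/4 = 15.25.
r = √(15.25) ≈ 3.91.

3.91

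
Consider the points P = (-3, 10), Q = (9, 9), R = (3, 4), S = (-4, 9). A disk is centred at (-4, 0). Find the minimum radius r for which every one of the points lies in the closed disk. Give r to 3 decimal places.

15.811

The required radius is the distance from (-4, 0) to the farthest point.
Squared distances: 101, 250, 65, 81.
Maximum is 250, attained at Q.
r = √250 ≈ 15.811.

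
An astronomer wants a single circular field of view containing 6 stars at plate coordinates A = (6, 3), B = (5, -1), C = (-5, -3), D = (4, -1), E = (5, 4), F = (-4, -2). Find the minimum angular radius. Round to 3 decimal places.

By Welzl's lemma the MEC is supported by two points (diametrically opposite) or three points (on a circumcircle).
The farthest pair is A–C with squared distance 157. The circle on this segment as diameter has centre (0.5, 0) and r² = 157/4 = 39.25.
Check B: distance² to centre = 21.25 ≤ 39.25, so it lies inside.
All remaining points lie in this disk, and no smaller disk contains both endpoints, so this is the minimum enclosing circle.
r = √(39.25) ≈ 6.265.

6.265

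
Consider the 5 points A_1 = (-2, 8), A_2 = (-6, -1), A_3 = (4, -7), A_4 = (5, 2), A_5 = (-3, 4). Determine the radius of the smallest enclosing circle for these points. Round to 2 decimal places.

By Welzl's lemma the MEC is supported by two points (diametrically opposite) or three points (on a circumcircle).
The farthest pair is A_1–A_3 with squared distance 261. The circle on this segment as diameter has centre (1, 0.5) and r² = 261/4 = 65.25.
Check A_2: distance² to centre = 51.25 ≤ 65.25, so it lies inside.
All remaining points lie in this disk, and no smaller disk contains both endpoints, so this is the minimum enclosing circle.
r = √(65.25) ≈ 8.08.

8.08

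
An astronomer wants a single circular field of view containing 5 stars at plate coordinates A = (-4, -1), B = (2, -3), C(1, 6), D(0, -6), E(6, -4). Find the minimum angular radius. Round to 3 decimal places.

6.082

By Welzl's lemma the MEC is supported by two points (diametrically opposite) or three points (on a circumcircle).
The minimum enclosing circle is determined by three boundary points: C, D, E.
Their circumcentre is (19/14, -1/14) with r² = 3625/98.
The farthest remaining point A is at distance² 2897/98 ≤ 3625/98.
r = √(3625/98) ≈ 6.082.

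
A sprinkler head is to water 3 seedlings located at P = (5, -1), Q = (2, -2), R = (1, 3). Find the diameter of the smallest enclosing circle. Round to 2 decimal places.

Side lengths²: PQ² = 10, PR² = 32, QR² = 26.
Since PR² = 32 < 26 + 10 = 36, the triangle is acute, so the smallest enclosing circle is the circumcircle.
Circumcentre = (2.75, 0.75), r² = 8.125.
Diameter = 2r = 2√(8.125) ≈ 5.70.

5.70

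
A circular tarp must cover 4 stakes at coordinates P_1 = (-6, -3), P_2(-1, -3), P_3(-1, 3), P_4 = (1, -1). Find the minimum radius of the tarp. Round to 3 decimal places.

A smallest enclosing disk is always determined by at most three of the input points on its boundary.
The minimum enclosing circle is determined by three boundary points: P_1, P_3, P_4.
Their circumcentre is (-2.9375, -0.46875) with r² = 15.7861328125.
The farthest remaining point P_2 is at distance² 10.1611328125 ≤ 15.7861328125.
r = √(15.7861328125) ≈ 3.973.

3.973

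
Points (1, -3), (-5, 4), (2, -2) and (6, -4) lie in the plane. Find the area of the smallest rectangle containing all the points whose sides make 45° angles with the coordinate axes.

38

In coordinates u = x + y, v = x − y the rectangle is axis-aligned; the map (x,y)→(u,v) scales areas by 2.
u-values: -2, -1, 0, 2; range = 2 − (-2) = 4.
v-values: 4, -9, 4, 10; range = 10 − (-9) = 19.
Area = (4 × 19) / 2 = 38.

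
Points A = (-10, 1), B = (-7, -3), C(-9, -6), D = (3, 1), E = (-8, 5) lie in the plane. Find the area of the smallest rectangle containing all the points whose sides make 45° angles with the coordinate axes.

In coordinates u = x + y, v = x − y the rectangle is axis-aligned; the map (x,y)→(u,v) scales areas by 2.
u-values: -9, -10, -15, 4, -3; range = 4 − (-15) = 19.
v-values: -11, -4, -3, 2, -13; range = 2 − (-13) = 15.
Area = (19 × 15) / 2 = 142.5.

142.5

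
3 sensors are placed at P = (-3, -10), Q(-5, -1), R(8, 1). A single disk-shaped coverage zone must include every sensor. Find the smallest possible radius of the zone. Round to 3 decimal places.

7.795

Side lengths²: PQ² = 85, PR² = 242, QR² = 173.
Since PR² = 242 < 173 + 85 = 258, the triangle is acute, so the smallest enclosing circle is the circumcircle.
Circumcentre = (47/22, -91/22), r² = 14705/242.
r = √(14705/242) ≈ 7.795.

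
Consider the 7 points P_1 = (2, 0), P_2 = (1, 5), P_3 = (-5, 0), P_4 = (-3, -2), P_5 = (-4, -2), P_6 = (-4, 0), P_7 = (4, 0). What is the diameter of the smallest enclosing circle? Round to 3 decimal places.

The minimum enclosing circle of a finite set is fixed by two of the points (as a diameter) or three (as a circumcircle).
The minimum enclosing circle is determined by three boundary points: P_2, P_3, P_7.
Their circumcentre is (-0.5, 0.7) with r² = 20.74.
The farthest remaining point P_5 is at distance² 19.54 ≤ 20.74.
Diameter = 2r = 2√(20.74) ≈ 9.108.

9.108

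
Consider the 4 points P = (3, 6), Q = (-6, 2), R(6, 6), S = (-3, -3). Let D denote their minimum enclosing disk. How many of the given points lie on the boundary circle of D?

3

By Welzl's lemma the MEC is supported by two points (diametrically opposite) or three points (on a circumcircle).
The minimum enclosing circle is determined by three boundary points: Q, R, S.
Their circumcentre is (0.5, 2.5) with r² = 42.5.
The farthest remaining point P is at distance² 18.5 ≤ 42.5.
The points at distance exactly r from the centre are Q, R, S — 3 points.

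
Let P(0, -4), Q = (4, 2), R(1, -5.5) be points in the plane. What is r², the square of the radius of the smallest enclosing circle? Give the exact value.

16.3125

Side lengths²: PQ² = 52, PR² = 3.25, QR² = 65.25.
Since QR² = 65.25 ≥ 52 + 3.25 = 55.25, the angle opposite QR is not acute, so the smallest enclosing circle has QR as diameter.
Centre = midpoint of QR = (2.5, -1.75), r² = 65.25/4 = 16.3125.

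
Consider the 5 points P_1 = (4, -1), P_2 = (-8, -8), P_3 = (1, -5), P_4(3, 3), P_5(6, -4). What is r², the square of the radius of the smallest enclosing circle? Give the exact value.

61.48

By Welzl's lemma the MEC is supported by two points (diametrically opposite) or three points (on a circumcircle).
The minimum enclosing circle is determined by three boundary points: P_2, P_4, P_5.
Their circumcentre is (-1.8, -3.2) with r² = 61.48.
The farthest remaining point P_1 is at distance² 38.48 ≤ 61.48.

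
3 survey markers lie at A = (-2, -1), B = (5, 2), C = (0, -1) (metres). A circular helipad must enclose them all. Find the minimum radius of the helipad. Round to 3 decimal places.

3.808

Side lengths²: AB² = 58, AC² = 4, BC² = 34.
Since AB² = 58 ≥ 34 + 4 = 38, the angle opposite AB is not acute, so the smallest enclosing circle has AB as diameter.
Centre = midpoint of AB = (1.5, 0.5), r² = 58/4 = 14.5.
r = √(14.5) ≈ 3.808.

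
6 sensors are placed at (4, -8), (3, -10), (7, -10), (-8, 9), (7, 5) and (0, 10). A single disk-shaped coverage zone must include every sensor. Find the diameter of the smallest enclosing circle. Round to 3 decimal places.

24.207

By Welzl's lemma the MEC is supported by two points (diametrically opposite) or three points (on a circumcircle).
The farthest pair is (7, -10)–(-8, 9) with squared distance 586. The circle on this segment as diameter has centre (-0.5, -0.5) and r² = 586/4 = 146.5.
Check (4, -8): distance² to centre = 76.5 ≤ 146.5, so it lies inside.
All remaining points lie in this disk, and no smaller disk contains both endpoints, so this is the minimum enclosing circle.
Diameter = 2r = 2√(146.5) ≈ 24.207.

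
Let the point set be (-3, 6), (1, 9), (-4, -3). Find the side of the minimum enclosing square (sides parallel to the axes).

The bounding box has width 5 and height 12.
An axis-aligned square enclosing the set must have side ≥ max(width, height).
So the minimum side is max(5, 12) = 12.

12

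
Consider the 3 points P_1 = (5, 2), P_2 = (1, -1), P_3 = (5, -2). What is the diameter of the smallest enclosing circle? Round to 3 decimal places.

Side lengths²: P_1P_2² = 25, P_1P_3² = 16, P_2P_3² = 17.
Since P_1P_2² = 25 < 17 + 16 = 33, the triangle is acute, so the smallest enclosing circle is the circumcircle.
Circumcentre = (3.375, 0), r² = 6.640625.
Diameter = 2r = 2√(6.640625) ≈ 5.154.

5.154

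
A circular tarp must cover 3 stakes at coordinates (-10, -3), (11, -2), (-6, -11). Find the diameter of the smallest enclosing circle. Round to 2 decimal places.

21.03

Call the three points A, B, C in the order given.
Side lengths²: AB² = 442, AC² = 80, BC² = 370.
Since AB² = 442 < 370 + 80 = 450, the triangle is acute, so the smallest enclosing circle is the circumcircle.
Circumcentre = (22/43, -118/43), r² = 204425/1849.
Diameter = 2r = 2√(204425/1849) ≈ 21.03.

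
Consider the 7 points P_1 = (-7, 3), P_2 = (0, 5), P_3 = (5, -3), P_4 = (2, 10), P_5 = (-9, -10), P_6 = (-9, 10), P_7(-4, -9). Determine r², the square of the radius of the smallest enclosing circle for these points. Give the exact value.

130.25

A smallest enclosing disk is always determined by at most three of the input points on its boundary.
The farthest pair is P_4–P_5 with squared distance 521. The circle on this segment as diameter has centre (-3.5, 0) and r² = 521/4 = 130.25.
Check P_1: distance² to centre = 21.25 ≤ 130.25, so it lies inside.
All remaining points lie in this disk, and no smaller disk contains both endpoints, so this is the minimum enclosing circle.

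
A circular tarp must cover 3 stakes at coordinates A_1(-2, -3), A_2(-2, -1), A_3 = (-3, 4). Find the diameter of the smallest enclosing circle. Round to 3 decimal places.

Side lengths²: A_1A_2² = 4, A_1A_3² = 50, A_2A_3² = 26.
Since A_1A_3² = 50 ≥ 26 + 4 = 30, the angle opposite A_1A_3 is not acute, so the smallest enclosing circle has A_1A_3 as diameter.
Centre = midpoint of A_1A_3 = (-2.5, 0.5), r² = 50/4 = 12.5.
Diameter = 2r = 2√(12.5) ≈ 7.071.

7.071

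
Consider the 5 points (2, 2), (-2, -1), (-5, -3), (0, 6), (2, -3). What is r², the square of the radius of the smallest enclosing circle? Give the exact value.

A smallest enclosing disk is always determined by at most three of the input points on its boundary.
The minimum enclosing circle is determined by three boundary points: (-5, -3), (0, 6), (2, -3).
Their circumcentre is (-1.5, 17/18) with r² = 4505/162.
The farthest remaining point (2, 2) is at distance² 2165/162 ≤ 4505/162.

4505/162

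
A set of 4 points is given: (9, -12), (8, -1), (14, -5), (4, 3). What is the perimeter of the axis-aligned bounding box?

Width = max x − min x = 14 − 4 = 10.
Height = max y − min y = 3 − (-12) = 15.
Perimeter = 2(10 + 15) = 50.

50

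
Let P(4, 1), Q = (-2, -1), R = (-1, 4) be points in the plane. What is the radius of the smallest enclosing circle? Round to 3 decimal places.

3.358

Side lengths²: PQ² = 40, PR² = 34, QR² = 26.
Since PQ² = 40 < 34 + 26 = 60, the triangle is acute, so the smallest enclosing circle is the circumcircle.
Circumcentre = (9/14, 15/14), r² = 1105/98.
r = √(1105/98) ≈ 3.358.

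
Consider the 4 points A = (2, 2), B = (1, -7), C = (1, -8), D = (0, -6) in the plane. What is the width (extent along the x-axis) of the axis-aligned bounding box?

2

max x = 2, min x = 0, so width = 2.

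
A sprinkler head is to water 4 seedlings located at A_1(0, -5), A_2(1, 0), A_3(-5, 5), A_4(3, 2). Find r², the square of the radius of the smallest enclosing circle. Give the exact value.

A smallest enclosing disk is always determined by at most three of the input points on its boundary.
The minimum enclosing circle is determined by three boundary points: A_1, A_3, A_4.
Their circumcentre is (-59/26, 3/26) with r² = 10585/338.
The farthest remaining point A_2 is at distance² 3617/338 ≤ 10585/338.

10585/338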